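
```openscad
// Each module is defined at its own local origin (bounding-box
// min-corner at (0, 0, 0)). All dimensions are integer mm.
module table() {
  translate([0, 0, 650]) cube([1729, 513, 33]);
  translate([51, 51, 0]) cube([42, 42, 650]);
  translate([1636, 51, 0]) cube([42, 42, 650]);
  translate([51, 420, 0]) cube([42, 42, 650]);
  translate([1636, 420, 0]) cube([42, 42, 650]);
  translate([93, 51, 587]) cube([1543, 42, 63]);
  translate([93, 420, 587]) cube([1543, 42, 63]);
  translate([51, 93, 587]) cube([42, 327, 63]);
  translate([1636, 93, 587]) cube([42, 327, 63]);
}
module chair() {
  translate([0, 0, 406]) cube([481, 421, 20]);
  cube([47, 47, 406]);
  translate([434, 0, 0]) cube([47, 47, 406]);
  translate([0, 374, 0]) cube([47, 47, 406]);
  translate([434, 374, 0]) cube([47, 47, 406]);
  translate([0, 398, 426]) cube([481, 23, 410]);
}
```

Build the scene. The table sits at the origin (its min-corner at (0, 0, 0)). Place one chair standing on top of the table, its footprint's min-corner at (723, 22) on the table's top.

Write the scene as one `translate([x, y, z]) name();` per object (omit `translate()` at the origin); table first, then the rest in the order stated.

table();
translate([723, 22, 683]) chair();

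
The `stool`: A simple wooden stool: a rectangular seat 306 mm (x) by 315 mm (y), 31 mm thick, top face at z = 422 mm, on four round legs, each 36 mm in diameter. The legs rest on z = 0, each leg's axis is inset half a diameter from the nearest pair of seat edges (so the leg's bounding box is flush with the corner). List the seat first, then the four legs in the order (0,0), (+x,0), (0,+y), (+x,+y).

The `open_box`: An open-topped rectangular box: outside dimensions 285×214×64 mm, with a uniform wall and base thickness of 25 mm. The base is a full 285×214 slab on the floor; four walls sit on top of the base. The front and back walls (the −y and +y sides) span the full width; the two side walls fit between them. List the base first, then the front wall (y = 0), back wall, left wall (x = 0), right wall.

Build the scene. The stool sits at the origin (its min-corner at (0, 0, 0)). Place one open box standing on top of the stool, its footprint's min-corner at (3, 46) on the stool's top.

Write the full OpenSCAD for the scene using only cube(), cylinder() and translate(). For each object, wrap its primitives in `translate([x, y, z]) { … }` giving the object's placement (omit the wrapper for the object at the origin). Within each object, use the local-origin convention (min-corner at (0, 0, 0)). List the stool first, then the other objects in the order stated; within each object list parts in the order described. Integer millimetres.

translate([0, 0, 391]) cube([306, 315, 31]);
translate([18, 18, 0]) cylinder(h = 391, r = 18);
translate([288, 18, 0]) cylinder(h = 391, r = 18);
translate([18, 297, 0]) cylinder(h = 391, r = 18);
translate([288, 297, 0]) cylinder(h = 391, r = 18);
translate([3, 46, 422]) {
  cube([285, 214, 25]);
  translate([0, 0, 25]) cube([285, 25, 39]);
  translate([0, 189, 25]) cube([285, 25, 39]);
  translate([0, 25, 25]) cube([25, 164, 39]);
  translate([260, 25, 25]) cube([25, 164, 39]);
}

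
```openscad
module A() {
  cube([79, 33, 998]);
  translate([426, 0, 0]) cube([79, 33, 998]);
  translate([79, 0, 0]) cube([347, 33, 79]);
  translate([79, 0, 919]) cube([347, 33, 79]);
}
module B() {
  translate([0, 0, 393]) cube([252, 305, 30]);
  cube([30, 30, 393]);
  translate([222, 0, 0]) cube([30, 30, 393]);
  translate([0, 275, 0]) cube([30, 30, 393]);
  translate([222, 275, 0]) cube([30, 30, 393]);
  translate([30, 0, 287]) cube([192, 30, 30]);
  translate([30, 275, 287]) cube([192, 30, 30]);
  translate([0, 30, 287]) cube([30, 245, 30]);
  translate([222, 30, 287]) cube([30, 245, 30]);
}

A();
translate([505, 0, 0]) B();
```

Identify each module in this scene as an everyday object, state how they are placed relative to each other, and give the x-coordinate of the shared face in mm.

The picture frame's +x face and the stool's −x face are both at x = 505 mm.

A is a picture frame. B is a stool. The stool is against the picture frame's +x side, with their −y faces flush. The x-coordinate of the shared face is 505 mm.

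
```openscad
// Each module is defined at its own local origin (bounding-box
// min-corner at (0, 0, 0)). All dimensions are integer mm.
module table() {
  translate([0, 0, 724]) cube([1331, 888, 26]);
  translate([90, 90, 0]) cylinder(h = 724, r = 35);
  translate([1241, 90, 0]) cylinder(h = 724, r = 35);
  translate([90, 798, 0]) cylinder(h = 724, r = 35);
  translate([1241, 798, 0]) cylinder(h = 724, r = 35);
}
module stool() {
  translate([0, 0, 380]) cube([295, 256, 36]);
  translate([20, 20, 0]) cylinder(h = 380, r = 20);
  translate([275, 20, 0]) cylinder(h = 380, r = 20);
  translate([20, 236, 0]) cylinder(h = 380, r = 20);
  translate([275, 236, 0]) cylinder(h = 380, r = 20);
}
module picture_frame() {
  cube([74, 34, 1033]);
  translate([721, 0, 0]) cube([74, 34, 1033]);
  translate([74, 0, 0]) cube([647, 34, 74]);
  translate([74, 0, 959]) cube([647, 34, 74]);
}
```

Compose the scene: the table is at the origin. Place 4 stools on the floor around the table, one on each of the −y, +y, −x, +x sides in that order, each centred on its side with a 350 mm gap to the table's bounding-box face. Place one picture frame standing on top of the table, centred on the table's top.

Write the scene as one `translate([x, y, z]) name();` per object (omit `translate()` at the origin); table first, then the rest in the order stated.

table();
translate([518, -606, 0]) stool();
translate([518, 1238, 0]) stool();
translate([-645, 316, 0]) stool();
translate([1681, 316, 0]) stool();
translate([268, 427, 750]) picture_frame();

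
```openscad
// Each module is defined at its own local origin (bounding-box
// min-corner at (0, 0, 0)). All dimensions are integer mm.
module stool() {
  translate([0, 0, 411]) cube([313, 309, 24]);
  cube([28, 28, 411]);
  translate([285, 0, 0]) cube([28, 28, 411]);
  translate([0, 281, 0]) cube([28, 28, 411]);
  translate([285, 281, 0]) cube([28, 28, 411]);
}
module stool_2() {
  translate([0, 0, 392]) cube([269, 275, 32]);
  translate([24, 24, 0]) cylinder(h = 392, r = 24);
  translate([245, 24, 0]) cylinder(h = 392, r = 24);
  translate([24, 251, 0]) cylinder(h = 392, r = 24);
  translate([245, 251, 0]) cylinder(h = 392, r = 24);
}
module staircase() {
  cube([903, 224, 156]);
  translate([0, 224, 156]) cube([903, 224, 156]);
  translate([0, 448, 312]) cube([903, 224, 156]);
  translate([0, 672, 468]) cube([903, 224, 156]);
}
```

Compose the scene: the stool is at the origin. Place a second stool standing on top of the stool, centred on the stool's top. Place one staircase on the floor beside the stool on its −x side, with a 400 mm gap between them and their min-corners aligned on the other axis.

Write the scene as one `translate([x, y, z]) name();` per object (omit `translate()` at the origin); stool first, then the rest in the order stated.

stool();
translate([22, 17, 435]) stool_2();
translate([-1303, 0, 0]) staircase();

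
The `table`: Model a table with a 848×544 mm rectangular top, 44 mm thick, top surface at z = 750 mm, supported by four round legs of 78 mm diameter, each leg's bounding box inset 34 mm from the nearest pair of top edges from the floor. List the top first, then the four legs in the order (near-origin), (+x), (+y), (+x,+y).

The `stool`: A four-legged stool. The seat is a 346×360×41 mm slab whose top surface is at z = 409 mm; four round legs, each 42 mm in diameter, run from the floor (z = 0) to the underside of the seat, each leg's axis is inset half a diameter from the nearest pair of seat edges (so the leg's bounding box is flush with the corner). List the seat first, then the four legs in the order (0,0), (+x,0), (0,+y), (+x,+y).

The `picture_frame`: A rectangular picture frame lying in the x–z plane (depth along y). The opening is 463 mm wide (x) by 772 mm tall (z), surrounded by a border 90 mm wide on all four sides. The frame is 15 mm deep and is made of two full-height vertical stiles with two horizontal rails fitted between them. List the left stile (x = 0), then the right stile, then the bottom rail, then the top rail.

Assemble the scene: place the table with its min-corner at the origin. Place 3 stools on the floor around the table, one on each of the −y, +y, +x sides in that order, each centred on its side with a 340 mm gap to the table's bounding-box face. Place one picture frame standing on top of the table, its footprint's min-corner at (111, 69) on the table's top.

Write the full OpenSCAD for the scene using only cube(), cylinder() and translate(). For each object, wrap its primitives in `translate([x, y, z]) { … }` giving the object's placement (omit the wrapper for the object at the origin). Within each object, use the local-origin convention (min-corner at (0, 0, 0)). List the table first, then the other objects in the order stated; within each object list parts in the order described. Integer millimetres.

translate([0, 0, 706]) cube([848, 544, 44]);
translate([73, 73, 0]) cylinder(h = 706, r = 39);
translate([775, 73, 0]) cylinder(h = 706, r = 39);
translate([73, 471, 0]) cylinder(h = 706, r = 39);
translate([775, 471, 0]) cylinder(h = 706, r = 39);
translate([251, -700, 0]) {
  translate([0, 0, 368]) cube([346, 360, 41]);
  translate([21, 21, 0]) cylinder(h = 368, r = 21);
  translate([325, 21, 0]) cylinder(h = 368, r = 21);
  translate([21, 339, 0]) cylinder(h = 368, r = 21);
  translate([325, 339, 0]) cylinder(h = 368, r = 21);
}
translate([251, 884, 0]) {
  translate([0, 0, 368]) cube([346, 360, 41]);
  translate([21, 21, 0]) cylinder(h = 368, r = 21);
  translate([325, 21, 0]) cylinder(h = 368, r = 21);
  translate([21, 339, 0]) cylinder(h = 368, r = 21);
  translate([325, 339, 0]) cylinder(h = 368, r = 21);
}
translate([1188, 92, 0]) {
  translate([0, 0, 368]) cube([346, 360, 41]);
  translate([21, 21, 0]) cylinder(h = 368, r = 21);
  translate([325, 21, 0]) cylinder(h = 368, r = 21);
  translate([21, 339, 0]) cylinder(h = 368, r = 21);
  translate([325, 339, 0]) cylinder(h = 368, r = 21);
}
translate([111, 69, 750]) {
  cube([90, 15, 952]);
  translate([553, 0, 0]) cube([90, 15, 952]);
  translate([90, 0, 0]) cube([463, 15, 90]);
  translate([90, 0, 862]) cube([463, 15, 90]);
}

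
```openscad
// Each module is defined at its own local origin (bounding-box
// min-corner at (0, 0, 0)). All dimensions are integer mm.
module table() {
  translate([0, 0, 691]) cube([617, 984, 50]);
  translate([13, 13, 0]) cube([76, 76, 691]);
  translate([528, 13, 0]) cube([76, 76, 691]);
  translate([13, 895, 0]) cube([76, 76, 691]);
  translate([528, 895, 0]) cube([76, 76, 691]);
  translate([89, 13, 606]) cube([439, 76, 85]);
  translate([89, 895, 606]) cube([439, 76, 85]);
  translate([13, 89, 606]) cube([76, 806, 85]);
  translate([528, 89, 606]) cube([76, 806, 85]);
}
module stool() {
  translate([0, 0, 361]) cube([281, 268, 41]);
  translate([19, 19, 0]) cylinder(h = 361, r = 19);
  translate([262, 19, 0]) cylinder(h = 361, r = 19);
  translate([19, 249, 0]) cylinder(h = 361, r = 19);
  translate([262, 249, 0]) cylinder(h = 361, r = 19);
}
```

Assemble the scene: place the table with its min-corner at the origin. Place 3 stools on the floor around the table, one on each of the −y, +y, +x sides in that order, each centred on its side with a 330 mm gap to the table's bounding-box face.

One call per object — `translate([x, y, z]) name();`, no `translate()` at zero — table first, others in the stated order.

table();
translate([168, -598, 0]) stool();
translate([168, 1314, 0]) stool();
translate([947, 358, 0]) stool();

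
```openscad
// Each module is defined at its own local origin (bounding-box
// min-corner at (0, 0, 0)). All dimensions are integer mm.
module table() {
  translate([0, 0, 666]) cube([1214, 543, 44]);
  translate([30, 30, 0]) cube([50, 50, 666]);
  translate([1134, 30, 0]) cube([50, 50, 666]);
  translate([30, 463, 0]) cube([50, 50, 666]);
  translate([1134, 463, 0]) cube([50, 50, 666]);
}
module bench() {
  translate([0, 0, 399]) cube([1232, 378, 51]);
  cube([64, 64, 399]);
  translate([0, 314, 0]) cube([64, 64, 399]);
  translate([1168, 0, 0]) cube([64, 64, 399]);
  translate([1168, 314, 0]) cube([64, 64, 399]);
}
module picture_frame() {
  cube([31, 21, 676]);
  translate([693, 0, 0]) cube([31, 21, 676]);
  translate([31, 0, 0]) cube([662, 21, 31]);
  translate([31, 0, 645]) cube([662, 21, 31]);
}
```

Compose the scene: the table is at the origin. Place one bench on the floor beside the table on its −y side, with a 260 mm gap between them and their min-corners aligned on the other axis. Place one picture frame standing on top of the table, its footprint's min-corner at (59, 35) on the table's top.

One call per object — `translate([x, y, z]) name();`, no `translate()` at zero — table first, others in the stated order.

table();
translate([0, -638, 0]) bench();
translate([59, 35, 710]) picture_frame();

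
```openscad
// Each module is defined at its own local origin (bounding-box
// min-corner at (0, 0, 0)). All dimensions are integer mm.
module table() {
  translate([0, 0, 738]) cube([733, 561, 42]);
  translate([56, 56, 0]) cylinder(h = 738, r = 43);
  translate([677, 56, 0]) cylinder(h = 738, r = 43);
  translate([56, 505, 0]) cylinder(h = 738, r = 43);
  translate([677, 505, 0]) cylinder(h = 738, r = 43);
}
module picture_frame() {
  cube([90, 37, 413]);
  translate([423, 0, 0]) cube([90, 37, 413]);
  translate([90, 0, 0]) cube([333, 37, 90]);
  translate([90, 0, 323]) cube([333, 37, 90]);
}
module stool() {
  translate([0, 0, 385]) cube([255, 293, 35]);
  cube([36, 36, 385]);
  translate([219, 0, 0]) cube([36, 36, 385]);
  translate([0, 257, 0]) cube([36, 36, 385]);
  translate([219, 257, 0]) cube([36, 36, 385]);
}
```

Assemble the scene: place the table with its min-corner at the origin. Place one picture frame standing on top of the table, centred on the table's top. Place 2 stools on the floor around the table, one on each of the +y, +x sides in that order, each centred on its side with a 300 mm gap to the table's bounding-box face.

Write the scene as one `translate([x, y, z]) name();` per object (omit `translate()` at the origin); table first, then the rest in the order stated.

table();
translate([110, 262, 780]) picture_frame();
translate([239, 861, 0]) stool();
translate([1033, 134, 0]) stool();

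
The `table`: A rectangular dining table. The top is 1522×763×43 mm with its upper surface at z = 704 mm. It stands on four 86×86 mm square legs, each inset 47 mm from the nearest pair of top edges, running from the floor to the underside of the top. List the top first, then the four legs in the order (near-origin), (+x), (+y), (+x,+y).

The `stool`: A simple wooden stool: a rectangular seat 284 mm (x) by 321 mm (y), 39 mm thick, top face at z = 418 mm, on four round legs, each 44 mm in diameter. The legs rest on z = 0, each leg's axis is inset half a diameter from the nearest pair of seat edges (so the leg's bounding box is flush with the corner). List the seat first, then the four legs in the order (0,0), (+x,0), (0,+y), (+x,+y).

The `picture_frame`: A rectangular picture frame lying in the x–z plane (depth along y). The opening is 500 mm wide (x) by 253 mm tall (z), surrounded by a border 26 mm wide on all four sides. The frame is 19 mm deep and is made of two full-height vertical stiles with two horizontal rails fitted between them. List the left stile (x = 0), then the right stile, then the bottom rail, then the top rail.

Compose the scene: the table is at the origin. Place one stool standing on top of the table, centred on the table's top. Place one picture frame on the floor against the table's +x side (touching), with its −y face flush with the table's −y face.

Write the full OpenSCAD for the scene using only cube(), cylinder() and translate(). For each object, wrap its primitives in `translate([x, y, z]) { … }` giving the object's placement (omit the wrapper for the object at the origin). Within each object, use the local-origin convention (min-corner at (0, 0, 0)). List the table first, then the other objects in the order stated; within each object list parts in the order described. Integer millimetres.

translate([0, 0, 661]) cube([1522, 763, 43]);
translate([47, 47, 0]) cube([86, 86, 661]);
translate([1389, 47, 0]) cube([86, 86, 661]);
translate([47, 630, 0]) cube([86, 86, 661]);
translate([1389, 630, 0]) cube([86, 86, 661]);
translate([619, 221, 704]) {
  translate([0, 0, 379]) cube([284, 321, 39]);
  translate([22, 22, 0]) cylinder(h = 379, r = 22);
  translate([262, 22, 0]) cylinder(h = 379, r = 22);
  translate([22, 299, 0]) cylinder(h = 379, r = 22);
  translate([262, 299, 0]) cylinder(h = 379, r = 22);
}
translate([1522, 0, 0]) {
  cube([26, 19, 305]);
  translate([526, 0, 0]) cube([26, 19, 305]);
  translate([26, 0, 0]) cube([500, 19, 26]);
  translate([26, 0, 279]) cube([500, 19, 26]);
}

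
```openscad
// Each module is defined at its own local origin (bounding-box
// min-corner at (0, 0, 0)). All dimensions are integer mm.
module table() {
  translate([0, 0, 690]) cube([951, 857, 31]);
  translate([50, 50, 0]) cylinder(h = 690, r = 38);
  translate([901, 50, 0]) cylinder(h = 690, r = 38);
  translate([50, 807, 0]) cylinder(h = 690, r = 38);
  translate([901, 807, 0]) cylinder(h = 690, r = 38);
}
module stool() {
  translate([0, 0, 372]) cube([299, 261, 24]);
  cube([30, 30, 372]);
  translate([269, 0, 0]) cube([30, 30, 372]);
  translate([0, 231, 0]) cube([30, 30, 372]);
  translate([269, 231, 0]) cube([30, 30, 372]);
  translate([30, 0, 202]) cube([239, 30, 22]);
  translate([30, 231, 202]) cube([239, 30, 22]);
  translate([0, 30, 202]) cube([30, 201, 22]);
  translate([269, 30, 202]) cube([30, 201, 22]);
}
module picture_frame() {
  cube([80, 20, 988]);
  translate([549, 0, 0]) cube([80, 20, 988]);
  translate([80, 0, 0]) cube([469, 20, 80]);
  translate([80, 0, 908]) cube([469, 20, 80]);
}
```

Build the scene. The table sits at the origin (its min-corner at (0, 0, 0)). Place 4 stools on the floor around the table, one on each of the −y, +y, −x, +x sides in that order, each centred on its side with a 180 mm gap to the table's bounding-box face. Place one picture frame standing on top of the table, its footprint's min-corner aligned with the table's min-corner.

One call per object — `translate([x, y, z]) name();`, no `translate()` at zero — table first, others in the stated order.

table();
translate([326, -441, 0]) stool();
translate([326, 1037, 0]) stool();
translate([-479, 298, 0]) stool();
translate([1131, 298, 0]) stool();
translate([0, 0, 721]) picture_frame();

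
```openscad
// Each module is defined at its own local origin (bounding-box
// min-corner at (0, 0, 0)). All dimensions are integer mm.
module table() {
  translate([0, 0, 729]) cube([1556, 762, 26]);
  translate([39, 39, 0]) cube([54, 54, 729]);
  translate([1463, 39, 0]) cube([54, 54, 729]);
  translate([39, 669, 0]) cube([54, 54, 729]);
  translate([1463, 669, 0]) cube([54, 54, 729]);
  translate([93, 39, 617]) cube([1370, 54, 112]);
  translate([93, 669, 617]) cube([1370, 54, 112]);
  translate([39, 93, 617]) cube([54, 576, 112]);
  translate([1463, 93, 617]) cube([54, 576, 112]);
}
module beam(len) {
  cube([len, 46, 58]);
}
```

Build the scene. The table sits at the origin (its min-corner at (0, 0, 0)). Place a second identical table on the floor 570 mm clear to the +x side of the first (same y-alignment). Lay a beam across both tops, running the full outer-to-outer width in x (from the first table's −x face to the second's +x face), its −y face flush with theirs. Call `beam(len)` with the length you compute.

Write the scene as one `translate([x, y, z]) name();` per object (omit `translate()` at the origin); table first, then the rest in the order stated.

table();
translate([2126, 0, 0]) table();
translate([0, 0, 755]) beam(3682);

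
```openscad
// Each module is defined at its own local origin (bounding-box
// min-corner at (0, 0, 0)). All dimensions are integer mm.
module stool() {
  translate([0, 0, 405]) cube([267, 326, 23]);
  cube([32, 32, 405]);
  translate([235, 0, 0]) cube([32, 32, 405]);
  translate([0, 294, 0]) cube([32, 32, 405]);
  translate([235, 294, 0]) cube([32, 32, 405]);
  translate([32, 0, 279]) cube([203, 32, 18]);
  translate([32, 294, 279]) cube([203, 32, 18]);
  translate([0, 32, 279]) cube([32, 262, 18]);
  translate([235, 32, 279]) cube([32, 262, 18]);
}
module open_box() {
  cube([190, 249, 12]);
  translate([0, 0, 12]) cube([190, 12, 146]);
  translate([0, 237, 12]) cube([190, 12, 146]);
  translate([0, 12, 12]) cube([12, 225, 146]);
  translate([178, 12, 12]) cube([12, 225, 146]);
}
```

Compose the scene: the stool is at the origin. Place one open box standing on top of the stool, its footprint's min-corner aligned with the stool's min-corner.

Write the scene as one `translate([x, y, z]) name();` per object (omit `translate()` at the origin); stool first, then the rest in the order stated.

stool();
translate([0, 0, 428]) open_box();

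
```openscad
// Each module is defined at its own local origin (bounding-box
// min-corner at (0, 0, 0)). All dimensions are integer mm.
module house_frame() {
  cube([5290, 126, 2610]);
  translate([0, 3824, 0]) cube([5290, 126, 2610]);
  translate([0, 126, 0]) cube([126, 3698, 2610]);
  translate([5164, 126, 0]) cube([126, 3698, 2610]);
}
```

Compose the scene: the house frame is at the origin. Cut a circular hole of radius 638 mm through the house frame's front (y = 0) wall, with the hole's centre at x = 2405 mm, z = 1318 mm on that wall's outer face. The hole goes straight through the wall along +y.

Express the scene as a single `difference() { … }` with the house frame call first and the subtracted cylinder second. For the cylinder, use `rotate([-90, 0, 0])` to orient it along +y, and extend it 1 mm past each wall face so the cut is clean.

difference() {
  house_frame();
  translate([2405, -1, 1318]) rotate([-90, 0, 0]) cylinder(h = 128, r = 638);
}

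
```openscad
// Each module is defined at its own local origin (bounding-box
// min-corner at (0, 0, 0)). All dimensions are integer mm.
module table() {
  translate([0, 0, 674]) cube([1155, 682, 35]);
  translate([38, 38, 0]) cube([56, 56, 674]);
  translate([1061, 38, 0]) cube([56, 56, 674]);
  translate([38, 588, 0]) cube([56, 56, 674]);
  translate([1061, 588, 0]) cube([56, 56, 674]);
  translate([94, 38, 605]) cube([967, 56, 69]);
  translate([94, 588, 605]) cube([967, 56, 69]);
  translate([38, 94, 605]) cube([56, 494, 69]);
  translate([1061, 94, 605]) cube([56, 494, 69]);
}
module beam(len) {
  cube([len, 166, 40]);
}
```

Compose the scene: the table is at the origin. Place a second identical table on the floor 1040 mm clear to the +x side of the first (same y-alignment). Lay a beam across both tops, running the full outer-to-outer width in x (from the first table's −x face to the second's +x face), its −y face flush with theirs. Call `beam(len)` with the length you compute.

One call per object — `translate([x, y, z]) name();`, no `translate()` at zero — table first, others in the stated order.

table();
translate([2195, 0, 0]) table();
translate([0, 0, 709]) beam(3350);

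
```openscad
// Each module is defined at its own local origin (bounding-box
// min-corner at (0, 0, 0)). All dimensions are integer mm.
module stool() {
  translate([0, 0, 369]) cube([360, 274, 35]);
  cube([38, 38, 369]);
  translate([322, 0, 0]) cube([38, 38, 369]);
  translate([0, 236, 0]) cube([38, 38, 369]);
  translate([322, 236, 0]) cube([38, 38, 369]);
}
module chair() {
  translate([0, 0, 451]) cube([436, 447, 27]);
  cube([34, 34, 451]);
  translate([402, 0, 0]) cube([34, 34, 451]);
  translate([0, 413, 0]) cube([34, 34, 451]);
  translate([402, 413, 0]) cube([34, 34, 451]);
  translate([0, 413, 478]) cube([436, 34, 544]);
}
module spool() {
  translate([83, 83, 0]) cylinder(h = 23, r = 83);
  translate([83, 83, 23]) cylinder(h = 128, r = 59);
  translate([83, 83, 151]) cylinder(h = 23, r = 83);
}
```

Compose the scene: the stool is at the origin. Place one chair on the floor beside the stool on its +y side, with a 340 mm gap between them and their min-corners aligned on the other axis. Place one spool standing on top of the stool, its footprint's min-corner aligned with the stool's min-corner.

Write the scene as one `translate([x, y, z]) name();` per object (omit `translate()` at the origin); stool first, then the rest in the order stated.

stool();
translate([0, 614, 0]) chair();
translate([0, 0, 404]) spool();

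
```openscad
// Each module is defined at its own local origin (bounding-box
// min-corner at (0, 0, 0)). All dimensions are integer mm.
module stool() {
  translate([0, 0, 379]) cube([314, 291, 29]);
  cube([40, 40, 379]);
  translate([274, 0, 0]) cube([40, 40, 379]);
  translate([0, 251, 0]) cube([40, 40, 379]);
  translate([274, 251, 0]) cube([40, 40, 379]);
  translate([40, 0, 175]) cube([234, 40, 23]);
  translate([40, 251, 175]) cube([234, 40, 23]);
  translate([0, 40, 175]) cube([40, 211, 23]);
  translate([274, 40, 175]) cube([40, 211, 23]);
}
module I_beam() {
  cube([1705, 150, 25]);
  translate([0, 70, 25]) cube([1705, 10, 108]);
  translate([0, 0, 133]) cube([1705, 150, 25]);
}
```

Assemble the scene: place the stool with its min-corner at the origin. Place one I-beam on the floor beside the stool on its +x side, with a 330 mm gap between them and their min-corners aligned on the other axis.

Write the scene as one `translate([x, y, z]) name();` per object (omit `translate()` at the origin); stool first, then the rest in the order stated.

stool();
translate([644, 0, 0]) I_beam();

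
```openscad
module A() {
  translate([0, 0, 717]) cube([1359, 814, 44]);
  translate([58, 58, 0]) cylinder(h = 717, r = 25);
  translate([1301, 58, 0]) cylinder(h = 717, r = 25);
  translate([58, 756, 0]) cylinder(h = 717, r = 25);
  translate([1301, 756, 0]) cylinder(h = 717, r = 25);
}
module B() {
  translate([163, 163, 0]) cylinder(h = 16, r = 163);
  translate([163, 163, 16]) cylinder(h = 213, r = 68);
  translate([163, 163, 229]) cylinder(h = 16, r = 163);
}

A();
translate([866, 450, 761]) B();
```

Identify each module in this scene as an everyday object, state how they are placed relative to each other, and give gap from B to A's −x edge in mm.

A is a table. B is a spool. The spool is on top of the table. The gap from the spool to the table's −x edge is 866 mm.

The spool's min-x is at 866; the table's min-x is 0; gap = 866 mm.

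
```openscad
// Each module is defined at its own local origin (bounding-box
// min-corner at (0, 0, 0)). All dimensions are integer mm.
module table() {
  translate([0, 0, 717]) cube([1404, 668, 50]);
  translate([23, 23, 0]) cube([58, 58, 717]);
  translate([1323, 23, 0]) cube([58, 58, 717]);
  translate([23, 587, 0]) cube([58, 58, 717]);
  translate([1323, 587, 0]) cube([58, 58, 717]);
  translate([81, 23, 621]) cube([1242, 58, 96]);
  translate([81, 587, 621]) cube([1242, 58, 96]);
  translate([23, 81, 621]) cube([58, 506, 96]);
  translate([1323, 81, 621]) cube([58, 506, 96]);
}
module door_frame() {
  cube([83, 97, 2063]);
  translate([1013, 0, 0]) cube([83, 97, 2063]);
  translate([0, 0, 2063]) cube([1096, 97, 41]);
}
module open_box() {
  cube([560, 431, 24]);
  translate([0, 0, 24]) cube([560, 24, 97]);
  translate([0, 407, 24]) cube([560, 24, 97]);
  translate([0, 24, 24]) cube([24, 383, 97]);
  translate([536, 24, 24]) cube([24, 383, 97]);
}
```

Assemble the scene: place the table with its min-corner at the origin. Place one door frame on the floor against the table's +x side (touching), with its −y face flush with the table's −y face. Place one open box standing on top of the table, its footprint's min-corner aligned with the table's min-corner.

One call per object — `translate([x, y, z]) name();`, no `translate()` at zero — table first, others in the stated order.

table();
translate([1404, 0, 0]) door_frame();
translate([0, 0, 767]) open_box();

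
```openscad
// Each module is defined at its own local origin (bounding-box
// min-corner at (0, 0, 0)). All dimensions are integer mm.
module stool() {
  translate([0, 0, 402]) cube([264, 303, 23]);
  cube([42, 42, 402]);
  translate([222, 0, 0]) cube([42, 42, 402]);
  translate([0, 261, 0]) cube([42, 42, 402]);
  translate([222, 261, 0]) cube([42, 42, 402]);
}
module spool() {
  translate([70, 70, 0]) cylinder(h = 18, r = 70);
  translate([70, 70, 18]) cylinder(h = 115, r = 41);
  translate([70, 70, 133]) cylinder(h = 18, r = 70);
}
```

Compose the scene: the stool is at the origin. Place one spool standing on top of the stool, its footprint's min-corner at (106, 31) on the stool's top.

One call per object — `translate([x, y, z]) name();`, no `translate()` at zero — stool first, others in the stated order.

stool();
translate([106, 31, 425]) spool();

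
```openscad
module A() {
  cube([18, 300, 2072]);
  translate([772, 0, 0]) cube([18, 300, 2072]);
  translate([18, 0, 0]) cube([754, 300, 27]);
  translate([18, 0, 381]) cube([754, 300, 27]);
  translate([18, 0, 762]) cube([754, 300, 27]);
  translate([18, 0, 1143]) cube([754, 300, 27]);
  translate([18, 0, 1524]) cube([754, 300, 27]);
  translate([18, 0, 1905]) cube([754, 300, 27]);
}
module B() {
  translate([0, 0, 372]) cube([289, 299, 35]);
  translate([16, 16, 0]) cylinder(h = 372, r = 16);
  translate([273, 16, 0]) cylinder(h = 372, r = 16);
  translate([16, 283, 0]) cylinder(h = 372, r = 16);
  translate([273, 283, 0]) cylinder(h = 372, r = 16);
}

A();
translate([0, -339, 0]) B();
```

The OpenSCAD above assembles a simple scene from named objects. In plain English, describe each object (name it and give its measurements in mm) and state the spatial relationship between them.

A is an open bookshelf. Two side panels, each 18 mm thick, 300 mm deep and 2072 mm tall, stand 790 mm apart (outside-to-outside). Between them sit 6 shelves, each 27 mm thick and 300 mm deep, spanning the full gap between the sides. The bottom shelf rests on the floor (its underside at z = 0) and the clear gap between one shelf's top and the next shelf's underside is 354 mm.

B is a four-legged stool. The seat is a 289×299×35 mm slab whose top surface is at z = 407 mm; four round legs, each 32 mm in diameter, run from the floor (z = 0) to the underside of the seat, each leg's axis is inset half a diameter from the nearest pair of seat edges (so the leg's bounding box is flush with the corner).

The stool is on the floor beside the bookshelf on its −y side.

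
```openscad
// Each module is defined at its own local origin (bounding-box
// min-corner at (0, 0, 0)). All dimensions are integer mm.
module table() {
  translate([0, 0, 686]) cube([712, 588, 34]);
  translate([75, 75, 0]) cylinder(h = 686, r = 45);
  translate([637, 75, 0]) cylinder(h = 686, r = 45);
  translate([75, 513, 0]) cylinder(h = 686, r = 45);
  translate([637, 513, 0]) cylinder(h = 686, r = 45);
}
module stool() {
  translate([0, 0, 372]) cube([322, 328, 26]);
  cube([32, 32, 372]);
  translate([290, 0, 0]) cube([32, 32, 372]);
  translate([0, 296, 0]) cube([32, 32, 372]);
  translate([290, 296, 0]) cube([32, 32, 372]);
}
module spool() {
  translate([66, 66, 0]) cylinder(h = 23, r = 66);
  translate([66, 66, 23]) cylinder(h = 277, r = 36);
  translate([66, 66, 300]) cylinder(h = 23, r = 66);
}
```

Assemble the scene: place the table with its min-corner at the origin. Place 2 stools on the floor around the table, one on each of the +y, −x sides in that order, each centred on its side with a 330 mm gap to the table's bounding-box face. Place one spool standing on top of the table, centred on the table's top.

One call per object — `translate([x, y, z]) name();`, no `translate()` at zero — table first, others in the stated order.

table();
translate([195, 918, 0]) stool();
translate([-652, 130, 0]) stool();
translate([290, 228, 720]) spool();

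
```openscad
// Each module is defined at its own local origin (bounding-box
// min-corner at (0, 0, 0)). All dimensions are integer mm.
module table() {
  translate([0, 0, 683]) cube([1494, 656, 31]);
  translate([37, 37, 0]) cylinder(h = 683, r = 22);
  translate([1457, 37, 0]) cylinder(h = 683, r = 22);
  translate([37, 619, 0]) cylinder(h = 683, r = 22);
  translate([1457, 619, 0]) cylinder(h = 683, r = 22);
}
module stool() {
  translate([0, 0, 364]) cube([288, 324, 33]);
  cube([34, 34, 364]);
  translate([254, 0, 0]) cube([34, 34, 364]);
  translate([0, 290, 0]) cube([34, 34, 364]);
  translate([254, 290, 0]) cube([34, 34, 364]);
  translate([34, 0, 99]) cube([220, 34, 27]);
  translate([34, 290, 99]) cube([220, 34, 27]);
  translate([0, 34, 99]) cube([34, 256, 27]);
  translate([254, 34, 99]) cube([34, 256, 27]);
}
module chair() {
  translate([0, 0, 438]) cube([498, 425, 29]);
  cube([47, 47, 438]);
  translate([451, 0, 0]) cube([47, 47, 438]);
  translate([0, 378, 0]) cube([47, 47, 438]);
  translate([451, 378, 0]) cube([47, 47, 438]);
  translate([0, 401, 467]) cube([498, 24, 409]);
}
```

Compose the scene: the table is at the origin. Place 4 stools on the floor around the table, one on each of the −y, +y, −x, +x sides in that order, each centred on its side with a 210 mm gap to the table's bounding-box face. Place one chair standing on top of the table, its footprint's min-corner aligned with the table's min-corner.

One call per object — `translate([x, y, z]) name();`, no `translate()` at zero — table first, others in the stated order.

table();
translate([603, -534, 0]) stool();
translate([603, 866, 0]) stool();
translate([-498, 166, 0]) stool();
translate([1704, 166, 0]) stool();
translate([0, 0, 714]) chair();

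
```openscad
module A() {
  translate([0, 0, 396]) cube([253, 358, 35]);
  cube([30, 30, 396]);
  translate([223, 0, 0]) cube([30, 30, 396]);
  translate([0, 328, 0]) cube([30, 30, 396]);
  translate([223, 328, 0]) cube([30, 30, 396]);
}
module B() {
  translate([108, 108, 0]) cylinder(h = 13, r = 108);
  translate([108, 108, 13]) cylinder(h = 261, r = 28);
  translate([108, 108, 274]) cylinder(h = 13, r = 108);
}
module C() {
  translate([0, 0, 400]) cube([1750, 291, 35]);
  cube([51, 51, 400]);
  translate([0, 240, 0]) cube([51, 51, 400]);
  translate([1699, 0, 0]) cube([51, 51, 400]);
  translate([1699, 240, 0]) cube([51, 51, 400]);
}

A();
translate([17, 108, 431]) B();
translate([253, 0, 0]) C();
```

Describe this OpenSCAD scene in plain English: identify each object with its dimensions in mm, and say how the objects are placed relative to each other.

A is a simple wooden stool: a rectangular seat 253 mm (x) by 358 mm (y), 35 mm thick, top face at z = 431 mm, on four square legs, each 30×30 mm in cross-section. The legs rest on z = 0, each flush with a corner of the seat.

B is a spool: two coaxial disc flanges of radius 108 mm and thickness 13 mm, joined by a core cylinder of radius 28 mm and height 261 mm. The lower flange rests on z = 0 and the three cylinders share a vertical axis.

C is a long wooden bench with a 1750 mm (x) × 291 mm (y) seat, 35 mm thick, its top surface 435 mm above the floor. Four 51 mm square legs at the seat corners, flush with the edges, run from z = 0 to the seat underside.

The spool is on top of the stool. The bench is against the stool's +x side, with their −y faces flush.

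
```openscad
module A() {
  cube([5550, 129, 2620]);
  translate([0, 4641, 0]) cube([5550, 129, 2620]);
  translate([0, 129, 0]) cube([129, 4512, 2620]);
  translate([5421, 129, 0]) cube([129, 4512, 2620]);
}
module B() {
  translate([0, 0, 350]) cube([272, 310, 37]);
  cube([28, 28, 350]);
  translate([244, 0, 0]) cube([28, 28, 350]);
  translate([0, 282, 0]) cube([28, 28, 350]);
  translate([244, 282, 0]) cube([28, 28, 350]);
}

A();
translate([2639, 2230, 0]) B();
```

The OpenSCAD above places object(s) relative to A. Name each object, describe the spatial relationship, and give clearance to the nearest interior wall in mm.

Clearances: x = 2510, y = 2101; minimum 2101 mm.

A is a house frame. B is a stool. The stool sits inside the house frame, centred. The clearance to the nearest interior wall is 2101 mm.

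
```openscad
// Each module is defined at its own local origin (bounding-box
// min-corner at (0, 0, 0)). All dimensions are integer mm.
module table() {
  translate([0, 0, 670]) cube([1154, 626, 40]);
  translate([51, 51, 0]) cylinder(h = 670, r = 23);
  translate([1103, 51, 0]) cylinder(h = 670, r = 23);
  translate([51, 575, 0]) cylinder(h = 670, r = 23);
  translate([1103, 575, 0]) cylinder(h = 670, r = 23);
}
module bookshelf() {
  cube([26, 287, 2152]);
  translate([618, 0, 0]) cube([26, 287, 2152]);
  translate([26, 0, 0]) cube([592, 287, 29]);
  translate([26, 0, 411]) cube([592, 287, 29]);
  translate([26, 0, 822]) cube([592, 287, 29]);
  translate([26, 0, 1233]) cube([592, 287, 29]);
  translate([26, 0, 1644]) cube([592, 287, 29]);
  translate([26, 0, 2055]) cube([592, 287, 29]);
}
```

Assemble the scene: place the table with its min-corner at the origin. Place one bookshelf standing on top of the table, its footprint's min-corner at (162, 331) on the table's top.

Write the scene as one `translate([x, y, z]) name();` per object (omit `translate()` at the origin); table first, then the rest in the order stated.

table();
translate([162, 331, 710]) bookshelf();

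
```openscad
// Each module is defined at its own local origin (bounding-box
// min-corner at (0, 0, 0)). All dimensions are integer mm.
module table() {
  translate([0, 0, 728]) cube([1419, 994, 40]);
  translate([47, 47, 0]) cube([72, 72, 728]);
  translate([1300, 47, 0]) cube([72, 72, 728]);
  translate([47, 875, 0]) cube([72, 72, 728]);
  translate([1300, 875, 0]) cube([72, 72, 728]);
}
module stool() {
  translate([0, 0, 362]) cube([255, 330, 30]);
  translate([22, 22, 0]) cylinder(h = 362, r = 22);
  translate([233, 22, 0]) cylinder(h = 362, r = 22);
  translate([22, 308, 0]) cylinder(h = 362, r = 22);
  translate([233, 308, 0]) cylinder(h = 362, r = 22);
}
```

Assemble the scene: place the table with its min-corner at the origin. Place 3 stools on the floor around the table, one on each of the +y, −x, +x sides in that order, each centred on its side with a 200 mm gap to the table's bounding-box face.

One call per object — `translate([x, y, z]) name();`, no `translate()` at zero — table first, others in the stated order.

table();
translate([582, 1194, 0]) stool();
translate([-455, 332, 0]) stool();
translate([1619, 332, 0]) stool();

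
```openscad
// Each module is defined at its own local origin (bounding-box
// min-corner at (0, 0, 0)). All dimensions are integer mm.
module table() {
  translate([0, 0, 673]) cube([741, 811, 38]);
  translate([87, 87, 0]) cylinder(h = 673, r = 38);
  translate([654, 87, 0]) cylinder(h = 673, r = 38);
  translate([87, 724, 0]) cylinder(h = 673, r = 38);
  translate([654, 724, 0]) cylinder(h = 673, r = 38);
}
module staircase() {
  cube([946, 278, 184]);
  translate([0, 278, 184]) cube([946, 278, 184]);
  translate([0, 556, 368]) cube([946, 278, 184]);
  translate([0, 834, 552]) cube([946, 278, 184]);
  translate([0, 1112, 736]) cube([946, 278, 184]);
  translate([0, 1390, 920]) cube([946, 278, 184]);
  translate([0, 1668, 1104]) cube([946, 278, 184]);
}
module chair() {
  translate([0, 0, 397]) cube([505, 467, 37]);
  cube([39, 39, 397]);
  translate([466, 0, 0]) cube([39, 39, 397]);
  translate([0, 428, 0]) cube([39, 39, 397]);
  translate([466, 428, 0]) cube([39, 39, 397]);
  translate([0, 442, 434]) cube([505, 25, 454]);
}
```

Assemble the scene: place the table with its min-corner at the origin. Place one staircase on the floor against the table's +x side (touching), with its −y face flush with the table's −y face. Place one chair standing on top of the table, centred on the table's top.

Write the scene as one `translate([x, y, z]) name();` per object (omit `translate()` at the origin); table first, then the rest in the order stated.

table();
translate([741, 0, 0]) staircase();
translate([118, 172, 711]) chair();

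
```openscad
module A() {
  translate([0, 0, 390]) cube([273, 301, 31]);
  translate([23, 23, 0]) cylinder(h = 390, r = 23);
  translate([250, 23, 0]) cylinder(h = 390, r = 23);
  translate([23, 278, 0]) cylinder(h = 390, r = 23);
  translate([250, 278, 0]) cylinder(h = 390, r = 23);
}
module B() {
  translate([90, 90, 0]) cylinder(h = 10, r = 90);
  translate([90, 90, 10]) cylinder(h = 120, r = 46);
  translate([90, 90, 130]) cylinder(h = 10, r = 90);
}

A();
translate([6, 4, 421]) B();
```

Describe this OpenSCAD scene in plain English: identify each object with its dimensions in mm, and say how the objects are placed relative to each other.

A is a four-legged stool. The seat is a 273×301×31 mm slab whose top surface is at z = 421 mm; four round legs, each 46 mm in diameter, run from the floor (z = 0) to the underside of the seat, each leg's axis is inset half a diameter from the nearest pair of seat edges (so the leg's bounding box is flush with the corner).

B is a spool: two coaxial disc flanges of radius 90 mm and thickness 10 mm, joined by a core cylinder of radius 46 mm and height 120 mm. The lower flange rests on z = 0 and the three cylinders share a vertical axis.

The spool is on top of the stool.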